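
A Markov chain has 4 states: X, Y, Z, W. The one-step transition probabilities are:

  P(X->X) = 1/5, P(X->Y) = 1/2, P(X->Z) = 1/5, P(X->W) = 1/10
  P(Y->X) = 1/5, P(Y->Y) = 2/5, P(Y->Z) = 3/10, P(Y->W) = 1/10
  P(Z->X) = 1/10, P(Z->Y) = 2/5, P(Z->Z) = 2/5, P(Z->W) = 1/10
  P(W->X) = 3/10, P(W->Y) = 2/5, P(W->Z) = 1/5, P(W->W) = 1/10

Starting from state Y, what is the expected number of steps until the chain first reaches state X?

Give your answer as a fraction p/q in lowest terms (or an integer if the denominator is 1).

Let h_i = expected steps to first reach X from state i.
Boundary: h_X = 0.
First-step equations for the other states:
  h_Y = 1 + 1/5*h_X + 2/5*h_Y + 3/10*h_Z + 1/10*h_W
  h_Z = 1 + 1/10*h_X + 2/5*h_Y + 2/5*h_Z + 1/10*h_W
  h_W = 1 + 3/10*h_X + 2/5*h_Y + 1/5*h_Z + 1/10*h_W

Substituting h_X = 0 and rearranging gives the linear system (I - Q) h = 1:
  [3/5, -3/10, -1/10] . (h_Y, h_Z, h_W) = 1
  [-2/5, 3/5, -1/10] . (h_Y, h_Z, h_W) = 1
  [-2/5, -1/5, 9/10] . (h_Y, h_Z, h_W) = 1

Solving yields:
  h_Y = 45/8
  h_Z = 25/4
  h_W = 5

Starting state is Y, so the expected hitting time is h_Y = 45/8.

Answer: 45/8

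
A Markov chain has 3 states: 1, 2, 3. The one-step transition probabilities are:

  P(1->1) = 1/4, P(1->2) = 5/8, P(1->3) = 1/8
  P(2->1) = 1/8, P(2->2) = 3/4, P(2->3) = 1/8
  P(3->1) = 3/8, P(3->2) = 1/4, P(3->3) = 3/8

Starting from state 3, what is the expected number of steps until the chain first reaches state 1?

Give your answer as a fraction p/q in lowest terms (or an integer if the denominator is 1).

Answer: 4

Derivation:
Let h_i = expected steps to first reach 1 from state i.
Boundary: h_1 = 0.
First-step equations for the other states:
  h_2 = 1 + 1/8*h_1 + 3/4*h_2 + 1/8*h_3
  h_3 = 1 + 3/8*h_1 + 1/4*h_2 + 3/8*h_3

Substituting h_1 = 0 and rearranging gives the linear system (I - Q) h = 1:
  [1/4, -1/8] . (h_2, h_3) = 1
  [-1/4, 5/8] . (h_2, h_3) = 1

Solving yields:
  h_2 = 6
  h_3 = 4

Starting state is 3, so the expected hitting time is h_3 = 4.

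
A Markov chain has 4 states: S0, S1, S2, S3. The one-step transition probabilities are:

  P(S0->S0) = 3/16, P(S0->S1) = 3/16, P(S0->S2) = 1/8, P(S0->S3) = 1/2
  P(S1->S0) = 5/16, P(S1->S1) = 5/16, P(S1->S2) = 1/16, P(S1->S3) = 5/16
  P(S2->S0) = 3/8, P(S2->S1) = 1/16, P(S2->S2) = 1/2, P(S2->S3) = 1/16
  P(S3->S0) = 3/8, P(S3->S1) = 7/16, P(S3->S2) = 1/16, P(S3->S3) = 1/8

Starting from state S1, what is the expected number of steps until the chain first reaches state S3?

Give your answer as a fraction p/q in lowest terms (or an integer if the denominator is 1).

Answer: 112/37

Derivation:
Let h_i = expected steps to first reach S3 from state i.
Boundary: h_S3 = 0.
First-step equations for the other states:
  h_S0 = 1 + 3/16*h_S0 + 3/16*h_S1 + 1/8*h_S2 + 1/2*h_S3
  h_S1 = 1 + 5/16*h_S0 + 5/16*h_S1 + 1/16*h_S2 + 5/16*h_S3
  h_S2 = 1 + 3/8*h_S0 + 1/16*h_S1 + 1/2*h_S2 + 1/16*h_S3

Substituting h_S3 = 0 and rearranging gives the linear system (I - Q) h = 1:
  [13/16, -3/16, -1/8] . (h_S0, h_S1, h_S2) = 1
  [-5/16, 11/16, -1/16] . (h_S0, h_S1, h_S2) = 1
  [-3/8, -1/16, 1/2] . (h_S0, h_S1, h_S2) = 1

Solving yields:
  h_S0 = 96/37
  h_S1 = 112/37
  h_S2 = 160/37

Starting state is S1, so the expected hitting time is h_S1 = 112/37.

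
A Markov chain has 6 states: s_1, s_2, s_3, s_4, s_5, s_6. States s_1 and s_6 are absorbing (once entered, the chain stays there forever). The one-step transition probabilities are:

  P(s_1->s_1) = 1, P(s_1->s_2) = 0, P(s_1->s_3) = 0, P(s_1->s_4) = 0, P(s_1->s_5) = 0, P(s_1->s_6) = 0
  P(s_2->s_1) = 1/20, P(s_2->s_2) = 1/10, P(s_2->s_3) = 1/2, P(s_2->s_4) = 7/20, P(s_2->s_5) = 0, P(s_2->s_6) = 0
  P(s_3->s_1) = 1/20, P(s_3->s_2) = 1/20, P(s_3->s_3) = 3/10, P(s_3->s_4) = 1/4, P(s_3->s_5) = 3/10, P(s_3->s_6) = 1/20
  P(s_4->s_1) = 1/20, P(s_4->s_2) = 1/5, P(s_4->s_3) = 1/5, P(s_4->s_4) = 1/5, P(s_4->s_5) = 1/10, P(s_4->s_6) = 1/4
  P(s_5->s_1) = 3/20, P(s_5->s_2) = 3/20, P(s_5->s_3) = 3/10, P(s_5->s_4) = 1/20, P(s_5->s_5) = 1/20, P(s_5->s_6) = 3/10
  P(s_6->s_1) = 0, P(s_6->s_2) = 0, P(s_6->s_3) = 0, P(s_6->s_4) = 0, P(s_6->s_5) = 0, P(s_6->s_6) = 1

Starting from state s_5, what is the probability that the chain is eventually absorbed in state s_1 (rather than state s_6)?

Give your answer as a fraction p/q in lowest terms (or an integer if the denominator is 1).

Answer: 3267/9749

Derivation:
Let a_i = P(absorbed in s_1 | start in state i).
Boundary conditions: a_s_1 = 1, a_s_6 = 0.
For each transient state i, a_i = sum_j P(i->j) * a_j:
  a_s_2 = 1/20*a_s_1 + 1/10*a_s_2 + 1/2*a_s_3 + 7/20*a_s_4 + 0*a_s_5 + 0*a_s_6
  a_s_3 = 1/20*a_s_1 + 1/20*a_s_2 + 3/10*a_s_3 + 1/4*a_s_4 + 3/10*a_s_5 + 1/20*a_s_6
  a_s_4 = 1/20*a_s_1 + 1/5*a_s_2 + 1/5*a_s_3 + 1/5*a_s_4 + 1/10*a_s_5 + 1/4*a_s_6
  a_s_5 = 3/20*a_s_1 + 3/20*a_s_2 + 3/10*a_s_3 + 1/20*a_s_4 + 1/20*a_s_5 + 3/10*a_s_6

Substituting a_s_1 = 1 and a_s_6 = 0, rearrange to (I - Q) a = r where r[i] = P(i -> s_1):
  [9/10, -1/2, -7/20, 0] . (a_s_2, a_s_3, a_s_4, a_s_5) = 1/20
  [-1/20, 7/10, -1/4, -3/10] . (a_s_2, a_s_3, a_s_4, a_s_5) = 1/20
  [-1/5, -1/5, 4/5, -1/10] . (a_s_2, a_s_3, a_s_4, a_s_5) = 1/20
  [-3/20, -3/10, -1/20, 19/20] . (a_s_2, a_s_3, a_s_4, a_s_5) = 3/20

Solving yields:
  a_s_2 = 3429/9749
  a_s_3 = 13225/38996
  a_s_4 = 5403/19498
  a_s_5 = 3267/9749

Starting state is s_5, so the absorption probability is a_s_5 = 3267/9749.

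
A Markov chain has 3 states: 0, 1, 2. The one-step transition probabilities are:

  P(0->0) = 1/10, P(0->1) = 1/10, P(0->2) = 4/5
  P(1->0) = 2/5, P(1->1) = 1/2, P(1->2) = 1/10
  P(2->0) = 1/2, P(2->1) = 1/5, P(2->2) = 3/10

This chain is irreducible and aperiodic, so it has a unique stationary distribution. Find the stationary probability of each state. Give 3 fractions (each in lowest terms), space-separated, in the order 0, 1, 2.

The stationary distribution satisfies pi = pi * P, i.e.:
  pi_0 = 1/10*pi_0 + 2/5*pi_1 + 1/2*pi_2
  pi_1 = 1/10*pi_0 + 1/2*pi_1 + 1/5*pi_2
  pi_2 = 4/5*pi_0 + 1/10*pi_1 + 3/10*pi_2
with normalization: pi_0 + pi_1 + pi_2 = 1.

Using the first 2 balance equations plus normalization, the linear system A*pi = b is:
  [-9/10, 2/5, 1/2] . pi = 0
  [1/10, -1/2, 1/5] . pi = 0
  [1, 1, 1] . pi = 1

Solving yields:
  pi_0 = 33/97
  pi_1 = 23/97
  pi_2 = 41/97

Verification (pi * P):
  33/97*1/10 + 23/97*2/5 + 41/97*1/2 = 33/97 = pi_0  (ok)
  33/97*1/10 + 23/97*1/2 + 41/97*1/5 = 23/97 = pi_1  (ok)
  33/97*4/5 + 23/97*1/10 + 41/97*3/10 = 41/97 = pi_2  (ok)

Answer: 33/97 23/97 41/97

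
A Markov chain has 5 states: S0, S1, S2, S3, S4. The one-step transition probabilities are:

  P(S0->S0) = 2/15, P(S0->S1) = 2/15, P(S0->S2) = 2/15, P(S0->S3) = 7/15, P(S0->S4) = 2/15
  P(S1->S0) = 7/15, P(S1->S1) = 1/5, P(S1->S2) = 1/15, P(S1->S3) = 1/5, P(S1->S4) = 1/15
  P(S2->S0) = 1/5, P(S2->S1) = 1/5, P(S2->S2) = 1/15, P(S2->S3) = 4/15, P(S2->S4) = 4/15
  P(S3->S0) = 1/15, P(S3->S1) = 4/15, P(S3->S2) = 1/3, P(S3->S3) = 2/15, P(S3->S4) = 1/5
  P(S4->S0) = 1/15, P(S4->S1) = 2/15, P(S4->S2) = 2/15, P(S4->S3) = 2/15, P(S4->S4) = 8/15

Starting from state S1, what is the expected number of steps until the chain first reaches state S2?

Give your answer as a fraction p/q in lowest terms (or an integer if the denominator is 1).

Let h_i = expected steps to first reach S2 from state i.
Boundary: h_S2 = 0.
First-step equations for the other states:
  h_S0 = 1 + 2/15*h_S0 + 2/15*h_S1 + 2/15*h_S2 + 7/15*h_S3 + 2/15*h_S4
  h_S1 = 1 + 7/15*h_S0 + 1/5*h_S1 + 1/15*h_S2 + 1/5*h_S3 + 1/15*h_S4
  h_S3 = 1 + 1/15*h_S0 + 4/15*h_S1 + 1/3*h_S2 + 2/15*h_S3 + 1/5*h_S4
  h_S4 = 1 + 1/15*h_S0 + 2/15*h_S1 + 2/15*h_S2 + 2/15*h_S3 + 8/15*h_S4

Substituting h_S2 = 0 and rearranging gives the linear system (I - Q) h = 1:
  [13/15, -2/15, -7/15, -2/15] . (h_S0, h_S1, h_S3, h_S4) = 1
  [-7/15, 4/5, -1/5, -1/15] . (h_S0, h_S1, h_S3, h_S4) = 1
  [-1/15, -4/15, 13/15, -1/5] . (h_S0, h_S1, h_S3, h_S4) = 1
  [-1/15, -2/15, -2/15, 7/15] . (h_S0, h_S1, h_S3, h_S4) = 1

Solving yields:
  h_S0 = 585/101
  h_S1 = 21975/3434
  h_S3 = 8595/1717
  h_S4 = 10695/1717

Starting state is S1, so the expected hitting time is h_S1 = 21975/3434.

Answer: 21975/3434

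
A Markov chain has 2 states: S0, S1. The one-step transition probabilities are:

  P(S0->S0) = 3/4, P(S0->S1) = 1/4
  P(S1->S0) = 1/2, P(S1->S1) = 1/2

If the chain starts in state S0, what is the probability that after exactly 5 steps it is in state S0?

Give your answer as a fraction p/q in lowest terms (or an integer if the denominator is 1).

Answer: 683/1024

Derivation:
Computing P^5 by repeated multiplication:
P^1 =
  S0: [3/4, 1/4]
  S1: [1/2, 1/2]
P^2 =
  S0: [11/16, 5/16]
  S1: [5/8, 3/8]
P^3 =
  S0: [43/64, 21/64]
  S1: [21/32, 11/32]
P^4 =
  S0: [171/256, 85/256]
  S1: [85/128, 43/128]
P^5 =
  S0: [683/1024, 341/1024]
  S1: [341/512, 171/512]

(P^5)[S0 -> S0] = 683/1024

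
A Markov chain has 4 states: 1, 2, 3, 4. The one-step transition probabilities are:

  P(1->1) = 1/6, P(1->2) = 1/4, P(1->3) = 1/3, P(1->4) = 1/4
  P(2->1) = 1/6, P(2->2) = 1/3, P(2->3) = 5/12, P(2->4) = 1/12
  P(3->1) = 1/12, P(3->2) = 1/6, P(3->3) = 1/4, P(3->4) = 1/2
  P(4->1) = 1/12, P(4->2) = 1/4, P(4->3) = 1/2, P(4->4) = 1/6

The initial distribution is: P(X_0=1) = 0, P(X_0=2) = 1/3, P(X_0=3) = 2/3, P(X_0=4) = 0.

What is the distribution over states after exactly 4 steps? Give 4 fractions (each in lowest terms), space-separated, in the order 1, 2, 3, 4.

Propagating the distribution step by step (d_{t+1} = d_t * P):
d_0 = (1=0, 2=1/3, 3=2/3, 4=0)
  d_1[1] = 0*1/6 + 1/3*1/6 + 2/3*1/12 + 0*1/12 = 1/9
  d_1[2] = 0*1/4 + 1/3*1/3 + 2/3*1/6 + 0*1/4 = 2/9
  d_1[3] = 0*1/3 + 1/3*5/12 + 2/3*1/4 + 0*1/2 = 11/36
  d_1[4] = 0*1/4 + 1/3*1/12 + 2/3*1/2 + 0*1/6 = 13/36
d_1 = (1=1/9, 2=2/9, 3=11/36, 4=13/36)
  d_2[1] = 1/9*1/6 + 2/9*1/6 + 11/36*1/12 + 13/36*1/12 = 1/9
  d_2[2] = 1/9*1/4 + 2/9*1/3 + 11/36*1/6 + 13/36*1/4 = 35/144
  d_2[3] = 1/9*1/3 + 2/9*5/12 + 11/36*1/4 + 13/36*1/2 = 167/432
  d_2[4] = 1/9*1/4 + 2/9*1/12 + 11/36*1/2 + 13/36*1/6 = 7/27
d_2 = (1=1/9, 2=35/144, 3=167/432, 4=7/27)
  d_3[1] = 1/9*1/6 + 35/144*1/6 + 167/432*1/12 + 7/27*1/12 = 65/576
  d_3[2] = 1/9*1/4 + 35/144*1/3 + 167/432*1/6 + 7/27*1/4 = 617/2592
  d_3[3] = 1/9*1/3 + 35/144*5/12 + 167/432*1/4 + 7/27*1/2 = 35/96
  d_3[4] = 1/9*1/4 + 35/144*1/12 + 167/432*1/2 + 7/27*1/6 = 1475/5184
d_3 = (1=65/576, 2=617/2592, 3=35/96, 4=1475/5184)
  d_4[1] = 65/576*1/6 + 617/2592*1/6 + 35/96*1/12 + 1475/5184*1/12 = 7003/62208
  d_4[2] = 65/576*1/4 + 617/2592*1/3 + 35/96*1/6 + 1475/5184*1/4 = 931/3888
  d_4[3] = 65/576*1/3 + 617/2592*5/12 + 35/96*1/4 + 1475/5184*1/2 = 11515/31104
  d_4[4] = 65/576*1/4 + 617/2592*1/12 + 35/96*1/2 + 1475/5184*1/6 = 17279/62208
d_4 = (1=7003/62208, 2=931/3888, 3=11515/31104, 4=17279/62208)

Answer: 7003/62208 931/3888 11515/31104 17279/62208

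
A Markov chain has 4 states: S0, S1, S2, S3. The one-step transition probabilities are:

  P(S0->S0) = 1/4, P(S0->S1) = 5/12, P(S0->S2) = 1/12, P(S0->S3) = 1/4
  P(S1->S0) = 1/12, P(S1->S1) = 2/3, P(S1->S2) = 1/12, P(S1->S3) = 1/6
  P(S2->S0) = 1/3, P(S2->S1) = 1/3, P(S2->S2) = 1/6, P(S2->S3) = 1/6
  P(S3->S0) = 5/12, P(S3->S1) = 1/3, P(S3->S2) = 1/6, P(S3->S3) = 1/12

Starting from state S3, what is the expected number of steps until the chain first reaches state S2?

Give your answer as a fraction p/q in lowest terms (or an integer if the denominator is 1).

Let h_i = expected steps to first reach S2 from state i.
Boundary: h_S2 = 0.
First-step equations for the other states:
  h_S0 = 1 + 1/4*h_S0 + 5/12*h_S1 + 1/12*h_S2 + 1/4*h_S3
  h_S1 = 1 + 1/12*h_S0 + 2/3*h_S1 + 1/12*h_S2 + 1/6*h_S3
  h_S3 = 1 + 5/12*h_S0 + 1/3*h_S1 + 1/6*h_S2 + 1/12*h_S3

Substituting h_S2 = 0 and rearranging gives the linear system (I - Q) h = 1:
  [3/4, -5/12, -1/4] . (h_S0, h_S1, h_S3) = 1
  [-1/12, 1/3, -1/6] . (h_S0, h_S1, h_S3) = 1
  [-5/12, -1/3, 11/12] . (h_S0, h_S1, h_S3) = 1

Solving yields:
  h_S0 = 500/49
  h_S1 = 72/7
  h_S3 = 464/49

Starting state is S3, so the expected hitting time is h_S3 = 464/49.

Answer: 464/49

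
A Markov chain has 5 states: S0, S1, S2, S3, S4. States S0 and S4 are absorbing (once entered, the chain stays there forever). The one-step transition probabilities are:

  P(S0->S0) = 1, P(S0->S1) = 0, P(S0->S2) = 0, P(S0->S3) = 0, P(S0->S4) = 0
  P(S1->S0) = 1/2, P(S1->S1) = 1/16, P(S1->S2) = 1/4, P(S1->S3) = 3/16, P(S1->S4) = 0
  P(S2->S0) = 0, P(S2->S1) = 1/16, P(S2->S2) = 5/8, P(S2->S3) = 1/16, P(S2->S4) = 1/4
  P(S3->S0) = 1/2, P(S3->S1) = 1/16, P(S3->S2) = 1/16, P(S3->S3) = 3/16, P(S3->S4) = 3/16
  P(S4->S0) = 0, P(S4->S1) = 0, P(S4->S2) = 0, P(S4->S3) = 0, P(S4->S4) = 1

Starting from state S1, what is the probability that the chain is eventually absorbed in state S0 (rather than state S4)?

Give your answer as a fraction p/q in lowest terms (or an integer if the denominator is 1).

Answer: 36/49

Derivation:
Let a_i = P(absorbed in S0 | start in state i).
Boundary conditions: a_S0 = 1, a_S4 = 0.
For each transient state i, a_i = sum_j P(i->j) * a_j:
  a_S1 = 1/2*a_S0 + 1/16*a_S1 + 1/4*a_S2 + 3/16*a_S3 + 0*a_S4
  a_S2 = 0*a_S0 + 1/16*a_S1 + 5/8*a_S2 + 1/16*a_S3 + 1/4*a_S4
  a_S3 = 1/2*a_S0 + 1/16*a_S1 + 1/16*a_S2 + 3/16*a_S3 + 3/16*a_S4

Substituting a_S0 = 1 and a_S4 = 0, rearrange to (I - Q) a = r where r[i] = P(i -> S0):
  [15/16, -1/4, -3/16] . (a_S1, a_S2, a_S3) = 1/2
  [-1/16, 3/8, -1/16] . (a_S1, a_S2, a_S3) = 0
  [-1/16, -1/16, 13/16] . (a_S1, a_S2, a_S3) = 1/2

Solving yields:
  a_S1 = 36/49
  a_S2 = 128/539
  a_S3 = 372/539

Starting state is S1, so the absorption probability is a_S1 = 36/49.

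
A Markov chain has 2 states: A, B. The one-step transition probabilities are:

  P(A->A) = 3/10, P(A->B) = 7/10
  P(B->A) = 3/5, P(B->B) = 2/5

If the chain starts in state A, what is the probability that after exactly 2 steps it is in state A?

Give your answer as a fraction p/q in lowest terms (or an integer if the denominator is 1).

Computing P^2 by repeated multiplication:
P^1 =
  A: [3/10, 7/10]
  B: [3/5, 2/5]
P^2 =
  A: [51/100, 49/100]
  B: [21/50, 29/50]

(P^2)[A -> A] = 51/100

Answer: 51/100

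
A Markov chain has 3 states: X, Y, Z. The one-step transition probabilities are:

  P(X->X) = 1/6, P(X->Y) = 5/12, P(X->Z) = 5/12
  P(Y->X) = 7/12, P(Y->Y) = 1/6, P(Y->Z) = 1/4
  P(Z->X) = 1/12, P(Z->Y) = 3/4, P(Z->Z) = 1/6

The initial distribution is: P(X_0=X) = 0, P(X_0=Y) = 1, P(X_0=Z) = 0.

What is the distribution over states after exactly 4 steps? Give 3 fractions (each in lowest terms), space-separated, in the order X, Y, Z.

Answer: 6559/20736 461/1152 5879/20736

Derivation:
Propagating the distribution step by step (d_{t+1} = d_t * P):
d_0 = (X=0, Y=1, Z=0)
  d_1[X] = 0*1/6 + 1*7/12 + 0*1/12 = 7/12
  d_1[Y] = 0*5/12 + 1*1/6 + 0*3/4 = 1/6
  d_1[Z] = 0*5/12 + 1*1/4 + 0*1/6 = 1/4
d_1 = (X=7/12, Y=1/6, Z=1/4)
  d_2[X] = 7/12*1/6 + 1/6*7/12 + 1/4*1/12 = 31/144
  d_2[Y] = 7/12*5/12 + 1/6*1/6 + 1/4*3/4 = 11/24
  d_2[Z] = 7/12*5/12 + 1/6*1/4 + 1/4*1/6 = 47/144
d_2 = (X=31/144, Y=11/24, Z=47/144)
  d_3[X] = 31/144*1/6 + 11/24*7/12 + 47/144*1/12 = 571/1728
  d_3[Y] = 31/144*5/12 + 11/24*1/6 + 47/144*3/4 = 355/864
  d_3[Z] = 31/144*5/12 + 11/24*1/4 + 47/144*1/6 = 149/576
d_3 = (X=571/1728, Y=355/864, Z=149/576)
  d_4[X] = 571/1728*1/6 + 355/864*7/12 + 149/576*1/12 = 6559/20736
  d_4[Y] = 571/1728*5/12 + 355/864*1/6 + 149/576*3/4 = 461/1152
  d_4[Z] = 571/1728*5/12 + 355/864*1/4 + 149/576*1/6 = 5879/20736
d_4 = (X=6559/20736, Y=461/1152, Z=5879/20736)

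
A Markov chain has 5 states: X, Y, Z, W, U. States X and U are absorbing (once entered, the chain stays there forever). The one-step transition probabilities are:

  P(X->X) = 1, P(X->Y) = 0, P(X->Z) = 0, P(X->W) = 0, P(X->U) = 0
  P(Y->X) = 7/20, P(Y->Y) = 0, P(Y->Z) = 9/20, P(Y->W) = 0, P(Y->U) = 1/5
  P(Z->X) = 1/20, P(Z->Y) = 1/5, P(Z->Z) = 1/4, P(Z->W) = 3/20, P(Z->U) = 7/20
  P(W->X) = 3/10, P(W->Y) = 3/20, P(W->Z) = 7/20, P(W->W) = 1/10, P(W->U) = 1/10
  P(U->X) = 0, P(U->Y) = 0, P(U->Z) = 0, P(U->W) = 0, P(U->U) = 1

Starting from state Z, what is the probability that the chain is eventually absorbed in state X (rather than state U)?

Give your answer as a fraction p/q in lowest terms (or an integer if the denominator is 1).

Let a_i = P(absorbed in X | start in state i).
Boundary conditions: a_X = 1, a_U = 0.
For each transient state i, a_i = sum_j P(i->j) * a_j:
  a_Y = 7/20*a_X + 0*a_Y + 9/20*a_Z + 0*a_W + 1/5*a_U
  a_Z = 1/20*a_X + 1/5*a_Y + 1/4*a_Z + 3/20*a_W + 7/20*a_U
  a_W = 3/10*a_X + 3/20*a_Y + 7/20*a_Z + 1/10*a_W + 1/10*a_U

Substituting a_X = 1 and a_U = 0, rearrange to (I - Q) a = r where r[i] = P(i -> X):
  [1, -9/20, 0] . (a_Y, a_Z, a_W) = 7/20
  [-1/5, 3/4, -3/20] . (a_Y, a_Z, a_W) = 1/20
  [-3/20, -7/20, 9/10] . (a_Y, a_Z, a_W) = 3/10

Solving yields:
  a_Y = 53/109
  a_Z = 33/109
  a_W = 58/109

Starting state is Z, so the absorption probability is a_Z = 33/109.

Answer: 33/109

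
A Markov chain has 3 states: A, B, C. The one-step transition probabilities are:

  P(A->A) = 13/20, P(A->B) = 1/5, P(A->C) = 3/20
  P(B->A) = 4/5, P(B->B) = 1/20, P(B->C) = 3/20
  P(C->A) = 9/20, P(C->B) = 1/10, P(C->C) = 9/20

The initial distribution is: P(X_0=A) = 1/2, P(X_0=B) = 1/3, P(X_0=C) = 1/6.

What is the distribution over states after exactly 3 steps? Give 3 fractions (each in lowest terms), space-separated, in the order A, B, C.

Propagating the distribution step by step (d_{t+1} = d_t * P):
d_0 = (A=1/2, B=1/3, C=1/6)
  d_1[A] = 1/2*13/20 + 1/3*4/5 + 1/6*9/20 = 2/3
  d_1[B] = 1/2*1/5 + 1/3*1/20 + 1/6*1/10 = 2/15
  d_1[C] = 1/2*3/20 + 1/3*3/20 + 1/6*9/20 = 1/5
d_1 = (A=2/3, B=2/15, C=1/5)
  d_2[A] = 2/3*13/20 + 2/15*4/5 + 1/5*9/20 = 63/100
  d_2[B] = 2/3*1/5 + 2/15*1/20 + 1/5*1/10 = 4/25
  d_2[C] = 2/3*3/20 + 2/15*3/20 + 1/5*9/20 = 21/100
d_2 = (A=63/100, B=4/25, C=21/100)
  d_3[A] = 63/100*13/20 + 4/25*4/5 + 21/100*9/20 = 79/125
  d_3[B] = 63/100*1/5 + 4/25*1/20 + 21/100*1/10 = 31/200
  d_3[C] = 63/100*3/20 + 4/25*3/20 + 21/100*9/20 = 213/1000
d_3 = (A=79/125, B=31/200, C=213/1000)

Answer: 79/125 31/200 213/1000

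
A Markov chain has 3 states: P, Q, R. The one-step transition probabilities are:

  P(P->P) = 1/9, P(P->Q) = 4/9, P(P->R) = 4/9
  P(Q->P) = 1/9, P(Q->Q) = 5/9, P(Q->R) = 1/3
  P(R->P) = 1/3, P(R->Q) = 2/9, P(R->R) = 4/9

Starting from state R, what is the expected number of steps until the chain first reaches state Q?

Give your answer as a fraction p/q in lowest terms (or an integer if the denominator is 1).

Answer: 99/28

Derivation:
Let h_i = expected steps to first reach Q from state i.
Boundary: h_Q = 0.
First-step equations for the other states:
  h_P = 1 + 1/9*h_P + 4/9*h_Q + 4/9*h_R
  h_R = 1 + 1/3*h_P + 2/9*h_Q + 4/9*h_R

Substituting h_Q = 0 and rearranging gives the linear system (I - Q) h = 1:
  [8/9, -4/9] . (h_P, h_R) = 1
  [-1/3, 5/9] . (h_P, h_R) = 1

Solving yields:
  h_P = 81/28
  h_R = 99/28

Starting state is R, so the expected hitting time is h_R = 99/28.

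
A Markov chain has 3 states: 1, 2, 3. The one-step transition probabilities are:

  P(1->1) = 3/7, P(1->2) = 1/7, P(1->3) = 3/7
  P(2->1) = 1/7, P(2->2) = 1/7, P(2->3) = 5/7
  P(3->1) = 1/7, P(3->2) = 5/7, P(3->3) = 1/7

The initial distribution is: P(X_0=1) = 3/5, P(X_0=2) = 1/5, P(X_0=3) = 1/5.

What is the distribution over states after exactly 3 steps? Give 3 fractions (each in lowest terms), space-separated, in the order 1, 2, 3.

Propagating the distribution step by step (d_{t+1} = d_t * P):
d_0 = (1=3/5, 2=1/5, 3=1/5)
  d_1[1] = 3/5*3/7 + 1/5*1/7 + 1/5*1/7 = 11/35
  d_1[2] = 3/5*1/7 + 1/5*1/7 + 1/5*5/7 = 9/35
  d_1[3] = 3/5*3/7 + 1/5*5/7 + 1/5*1/7 = 3/7
d_1 = (1=11/35, 2=9/35, 3=3/7)
  d_2[1] = 11/35*3/7 + 9/35*1/7 + 3/7*1/7 = 57/245
  d_2[2] = 11/35*1/7 + 9/35*1/7 + 3/7*5/7 = 19/49
  d_2[3] = 11/35*3/7 + 9/35*5/7 + 3/7*1/7 = 93/245
d_2 = (1=57/245, 2=19/49, 3=93/245)
  d_3[1] = 57/245*3/7 + 19/49*1/7 + 93/245*1/7 = 359/1715
  d_3[2] = 57/245*1/7 + 19/49*1/7 + 93/245*5/7 = 617/1715
  d_3[3] = 57/245*3/7 + 19/49*5/7 + 93/245*1/7 = 739/1715
d_3 = (1=359/1715, 2=617/1715, 3=739/1715)

Answer: 359/1715 617/1715 739/1715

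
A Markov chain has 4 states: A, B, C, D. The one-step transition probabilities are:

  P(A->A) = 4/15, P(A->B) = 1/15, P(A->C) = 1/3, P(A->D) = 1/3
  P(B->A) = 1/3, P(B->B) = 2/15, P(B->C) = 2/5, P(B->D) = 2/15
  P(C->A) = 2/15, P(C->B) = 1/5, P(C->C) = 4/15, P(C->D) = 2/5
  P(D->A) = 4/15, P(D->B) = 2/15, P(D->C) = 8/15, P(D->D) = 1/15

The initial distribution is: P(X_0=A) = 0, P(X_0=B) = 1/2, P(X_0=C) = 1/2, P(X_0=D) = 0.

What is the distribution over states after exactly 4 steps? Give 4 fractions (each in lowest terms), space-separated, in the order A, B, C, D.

Propagating the distribution step by step (d_{t+1} = d_t * P):
d_0 = (A=0, B=1/2, C=1/2, D=0)
  d_1[A] = 0*4/15 + 1/2*1/3 + 1/2*2/15 + 0*4/15 = 7/30
  d_1[B] = 0*1/15 + 1/2*2/15 + 1/2*1/5 + 0*2/15 = 1/6
  d_1[C] = 0*1/3 + 1/2*2/5 + 1/2*4/15 + 0*8/15 = 1/3
  d_1[D] = 0*1/3 + 1/2*2/15 + 1/2*2/5 + 0*1/15 = 4/15
d_1 = (A=7/30, B=1/6, C=1/3, D=4/15)
  d_2[A] = 7/30*4/15 + 1/6*1/3 + 1/3*2/15 + 4/15*4/15 = 7/30
  d_2[B] = 7/30*1/15 + 1/6*2/15 + 1/3*1/5 + 4/15*2/15 = 7/50
  d_2[C] = 7/30*1/3 + 1/6*2/5 + 1/3*4/15 + 4/15*8/15 = 169/450
  d_2[D] = 7/30*1/3 + 1/6*2/15 + 1/3*2/5 + 4/15*1/15 = 113/450
d_2 = (A=7/30, B=7/50, C=169/450, D=113/450)
  d_3[A] = 7/30*4/15 + 7/50*1/3 + 169/450*2/15 + 113/450*4/15 = 61/270
  d_3[B] = 7/30*1/15 + 7/50*2/15 + 169/450*1/5 + 113/450*2/15 = 482/3375
  d_3[C] = 7/30*1/3 + 7/50*2/5 + 169/450*4/15 + 113/450*8/15 = 2483/6750
  d_3[D] = 7/30*1/3 + 7/50*2/15 + 169/450*2/5 + 113/450*1/15 = 889/3375
d_3 = (A=61/270, B=482/3375, C=2483/6750, D=889/3375)
  d_4[A] = 61/270*4/15 + 482/3375*1/3 + 2483/6750*2/15 + 889/3375*4/15 = 3833/16875
  d_4[B] = 61/270*1/15 + 482/3375*2/15 + 2483/6750*1/5 + 889/3375*2/15 = 7229/50625
  d_4[C] = 61/270*1/3 + 482/3375*2/5 + 2483/6750*4/15 + 889/3375*8/15 = 7513/20250
  d_4[D] = 61/270*1/3 + 482/3375*2/15 + 2483/6750*2/5 + 889/3375*1/15 = 8743/33750
d_4 = (A=3833/16875, B=7229/50625, C=7513/20250, D=8743/33750)

Answer: 3833/16875 7229/50625 7513/20250 8743/33750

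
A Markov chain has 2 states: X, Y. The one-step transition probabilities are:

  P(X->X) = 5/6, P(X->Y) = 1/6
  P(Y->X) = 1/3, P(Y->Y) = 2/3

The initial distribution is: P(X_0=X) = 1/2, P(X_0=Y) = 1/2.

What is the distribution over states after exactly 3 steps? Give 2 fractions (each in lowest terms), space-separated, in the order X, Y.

Answer: 31/48 17/48

Derivation:
Propagating the distribution step by step (d_{t+1} = d_t * P):
d_0 = (X=1/2, Y=1/2)
  d_1[X] = 1/2*5/6 + 1/2*1/3 = 7/12
  d_1[Y] = 1/2*1/6 + 1/2*2/3 = 5/12
d_1 = (X=7/12, Y=5/12)
  d_2[X] = 7/12*5/6 + 5/12*1/3 = 5/8
  d_2[Y] = 7/12*1/6 + 5/12*2/3 = 3/8
d_2 = (X=5/8, Y=3/8)
  d_3[X] = 5/8*5/6 + 3/8*1/3 = 31/48
  d_3[Y] = 5/8*1/6 + 3/8*2/3 = 17/48
d_3 = (X=31/48, Y=17/48)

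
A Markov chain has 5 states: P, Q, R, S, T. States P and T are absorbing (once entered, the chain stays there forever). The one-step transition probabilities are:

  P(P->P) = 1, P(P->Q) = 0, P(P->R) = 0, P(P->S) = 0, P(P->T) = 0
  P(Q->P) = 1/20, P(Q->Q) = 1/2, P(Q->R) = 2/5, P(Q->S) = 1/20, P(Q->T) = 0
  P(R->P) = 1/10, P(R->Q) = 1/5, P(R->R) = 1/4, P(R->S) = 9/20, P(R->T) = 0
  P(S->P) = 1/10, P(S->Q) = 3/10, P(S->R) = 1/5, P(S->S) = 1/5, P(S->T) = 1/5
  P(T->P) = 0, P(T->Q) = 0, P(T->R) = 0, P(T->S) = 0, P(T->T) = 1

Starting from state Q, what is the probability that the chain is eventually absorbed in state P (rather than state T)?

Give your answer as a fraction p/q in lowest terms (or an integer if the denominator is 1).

Answer: 107/165

Derivation:
Let a_i = P(absorbed in P | start in state i).
Boundary conditions: a_P = 1, a_T = 0.
For each transient state i, a_i = sum_j P(i->j) * a_j:
  a_Q = 1/20*a_P + 1/2*a_Q + 2/5*a_R + 1/20*a_S + 0*a_T
  a_R = 1/10*a_P + 1/5*a_Q + 1/4*a_R + 9/20*a_S + 0*a_T
  a_S = 1/10*a_P + 3/10*a_Q + 1/5*a_R + 1/5*a_S + 1/5*a_T

Substituting a_P = 1 and a_T = 0, rearrange to (I - Q) a = r where r[i] = P(i -> P):
  [1/2, -2/5, -1/20] . (a_Q, a_R, a_S) = 1/20
  [-1/5, 3/4, -9/20] . (a_Q, a_R, a_S) = 1/10
  [-3/10, -1/5, 4/5] . (a_Q, a_R, a_S) = 1/10

Solving yields:
  a_Q = 107/165
  a_R = 307/495
  a_S = 259/495

Starting state is Q, so the absorption probability is a_Q = 107/165.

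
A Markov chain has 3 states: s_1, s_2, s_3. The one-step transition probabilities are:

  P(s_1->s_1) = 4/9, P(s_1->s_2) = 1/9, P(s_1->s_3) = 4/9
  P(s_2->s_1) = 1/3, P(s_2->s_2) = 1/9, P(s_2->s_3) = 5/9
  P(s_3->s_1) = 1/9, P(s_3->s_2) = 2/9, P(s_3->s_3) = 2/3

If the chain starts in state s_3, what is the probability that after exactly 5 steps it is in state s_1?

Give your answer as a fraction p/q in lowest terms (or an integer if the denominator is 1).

Answer: 13301/59049

Derivation:
Computing P^5 by repeated multiplication:
P^1 =
  s_1: [4/9, 1/9, 4/9]
  s_2: [1/3, 1/9, 5/9]
  s_3: [1/9, 2/9, 2/3]
P^2 =
  s_1: [23/81, 13/81, 5/9]
  s_2: [20/81, 14/81, 47/81]
  s_3: [16/81, 5/27, 50/81]
P^3 =
  s_1: [176/729, 14/81, 427/729]
  s_2: [169/729, 128/729, 16/27]
  s_3: [53/243, 131/729, 439/729]
P^4 =
  s_1: [503/2187, 1156/6561, 3896/6561]
  s_2: [1492/6561, 43/243, 3908/6561]
  s_3: [1468/6561, 1168/6561, 3925/6561]
P^5 =
  s_1: [13400/59049, 10457/59049, 35192/59049]
  s_2: [4453/19683, 10469/59049, 35221/59049]
  s_3: [13301/59049, 10486/59049, 1306/2187]

(P^5)[s_3 -> s_1] = 13301/59049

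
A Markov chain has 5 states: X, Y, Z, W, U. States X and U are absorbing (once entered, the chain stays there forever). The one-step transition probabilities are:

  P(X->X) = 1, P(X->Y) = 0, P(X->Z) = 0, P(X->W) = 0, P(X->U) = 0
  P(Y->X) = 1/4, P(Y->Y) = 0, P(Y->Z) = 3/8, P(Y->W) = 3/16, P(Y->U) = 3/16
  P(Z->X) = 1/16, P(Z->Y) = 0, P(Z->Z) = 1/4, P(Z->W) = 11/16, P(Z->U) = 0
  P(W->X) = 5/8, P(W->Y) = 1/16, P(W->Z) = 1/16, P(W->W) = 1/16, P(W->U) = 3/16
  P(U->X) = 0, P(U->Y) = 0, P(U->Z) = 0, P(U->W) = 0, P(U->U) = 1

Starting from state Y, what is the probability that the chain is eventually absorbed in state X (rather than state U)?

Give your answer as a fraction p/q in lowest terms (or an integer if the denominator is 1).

Answer: 1789/2602

Derivation:
Let a_i = P(absorbed in X | start in state i).
Boundary conditions: a_X = 1, a_U = 0.
For each transient state i, a_i = sum_j P(i->j) * a_j:
  a_Y = 1/4*a_X + 0*a_Y + 3/8*a_Z + 3/16*a_W + 3/16*a_U
  a_Z = 1/16*a_X + 0*a_Y + 1/4*a_Z + 11/16*a_W + 0*a_U
  a_W = 5/8*a_X + 1/16*a_Y + 1/16*a_Z + 1/16*a_W + 3/16*a_U

Substituting a_X = 1 and a_U = 0, rearrange to (I - Q) a = r where r[i] = P(i -> X):
  [1, -3/8, -3/16] . (a_Y, a_Z, a_W) = 1/4
  [0, 3/4, -11/16] . (a_Y, a_Z, a_W) = 1/16
  [-1/16, -1/16, 15/16] . (a_Y, a_Z, a_W) = 5/8

Solving yields:
  a_Y = 1789/2602
  a_Z = 2041/2602
  a_W = 995/1301

Starting state is Y, so the absorption probability is a_Y = 1789/2602.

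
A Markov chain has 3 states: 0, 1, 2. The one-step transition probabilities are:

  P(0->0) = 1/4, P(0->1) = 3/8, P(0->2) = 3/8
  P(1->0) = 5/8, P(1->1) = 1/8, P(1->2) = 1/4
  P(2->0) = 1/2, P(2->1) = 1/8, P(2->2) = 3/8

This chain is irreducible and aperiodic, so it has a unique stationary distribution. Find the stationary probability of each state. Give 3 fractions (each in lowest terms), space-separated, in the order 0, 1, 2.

Answer: 11/26 3/13 9/26

Derivation:
The stationary distribution satisfies pi = pi * P, i.e.:
  pi_0 = 1/4*pi_0 + 5/8*pi_1 + 1/2*pi_2
  pi_1 = 3/8*pi_0 + 1/8*pi_1 + 1/8*pi_2
  pi_2 = 3/8*pi_0 + 1/4*pi_1 + 3/8*pi_2
with normalization: pi_0 + pi_1 + pi_2 = 1.

Using the first 2 balance equations plus normalization, the linear system A*pi = b is:
  [-3/4, 5/8, 1/2] . pi = 0
  [3/8, -7/8, 1/8] . pi = 0
  [1, 1, 1] . pi = 1

Solving yields:
  pi_0 = 11/26
  pi_1 = 3/13
  pi_2 = 9/26

Verification (pi * P):
  11/26*1/4 + 3/13*5/8 + 9/26*1/2 = 11/26 = pi_0  (ok)
  11/26*3/8 + 3/13*1/8 + 9/26*1/8 = 3/13 = pi_1  (ok)
  11/26*3/8 + 3/13*1/4 + 9/26*3/8 = 9/26 = pi_2  (ok)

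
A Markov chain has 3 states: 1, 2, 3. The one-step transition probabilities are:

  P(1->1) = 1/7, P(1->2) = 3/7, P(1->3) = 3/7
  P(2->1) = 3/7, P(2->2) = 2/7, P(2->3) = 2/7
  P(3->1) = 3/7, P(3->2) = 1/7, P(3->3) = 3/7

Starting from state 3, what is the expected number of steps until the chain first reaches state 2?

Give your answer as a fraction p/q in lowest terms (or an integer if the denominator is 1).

Answer: 21/5

Derivation:
Let h_i = expected steps to first reach 2 from state i.
Boundary: h_2 = 0.
First-step equations for the other states:
  h_1 = 1 + 1/7*h_1 + 3/7*h_2 + 3/7*h_3
  h_3 = 1 + 3/7*h_1 + 1/7*h_2 + 3/7*h_3

Substituting h_2 = 0 and rearranging gives the linear system (I - Q) h = 1:
  [6/7, -3/7] . (h_1, h_3) = 1
  [-3/7, 4/7] . (h_1, h_3) = 1

Solving yields:
  h_1 = 49/15
  h_3 = 21/5

Starting state is 3, so the expected hitting time is h_3 = 21/5.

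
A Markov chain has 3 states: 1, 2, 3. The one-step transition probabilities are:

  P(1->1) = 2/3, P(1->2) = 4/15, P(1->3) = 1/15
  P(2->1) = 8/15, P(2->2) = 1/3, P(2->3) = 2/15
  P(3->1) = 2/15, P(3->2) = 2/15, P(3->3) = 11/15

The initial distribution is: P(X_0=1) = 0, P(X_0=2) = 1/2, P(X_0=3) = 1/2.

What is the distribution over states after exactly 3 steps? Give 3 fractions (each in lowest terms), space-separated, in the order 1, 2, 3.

Answer: 1481/3375 1567/6750 2221/6750

Derivation:
Propagating the distribution step by step (d_{t+1} = d_t * P):
d_0 = (1=0, 2=1/2, 3=1/2)
  d_1[1] = 0*2/3 + 1/2*8/15 + 1/2*2/15 = 1/3
  d_1[2] = 0*4/15 + 1/2*1/3 + 1/2*2/15 = 7/30
  d_1[3] = 0*1/15 + 1/2*2/15 + 1/2*11/15 = 13/30
d_1 = (1=1/3, 2=7/30, 3=13/30)
  d_2[1] = 1/3*2/3 + 7/30*8/15 + 13/30*2/15 = 91/225
  d_2[2] = 1/3*4/15 + 7/30*1/3 + 13/30*2/15 = 101/450
  d_2[3] = 1/3*1/15 + 7/30*2/15 + 13/30*11/15 = 167/450
d_2 = (1=91/225, 2=101/450, 3=167/450)
  d_3[1] = 91/225*2/3 + 101/450*8/15 + 167/450*2/15 = 1481/3375
  d_3[2] = 91/225*4/15 + 101/450*1/3 + 167/450*2/15 = 1567/6750
  d_3[3] = 91/225*1/15 + 101/450*2/15 + 167/450*11/15 = 2221/6750
d_3 = (1=1481/3375, 2=1567/6750, 3=2221/6750)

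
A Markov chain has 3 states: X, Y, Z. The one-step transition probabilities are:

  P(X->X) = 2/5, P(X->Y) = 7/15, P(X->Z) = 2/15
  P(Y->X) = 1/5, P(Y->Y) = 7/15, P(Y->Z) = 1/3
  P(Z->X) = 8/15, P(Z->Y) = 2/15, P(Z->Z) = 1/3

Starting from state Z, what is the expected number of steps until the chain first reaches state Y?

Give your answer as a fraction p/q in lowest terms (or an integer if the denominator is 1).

Answer: 255/74

Derivation:
Let h_i = expected steps to first reach Y from state i.
Boundary: h_Y = 0.
First-step equations for the other states:
  h_X = 1 + 2/5*h_X + 7/15*h_Y + 2/15*h_Z
  h_Z = 1 + 8/15*h_X + 2/15*h_Y + 1/3*h_Z

Substituting h_Y = 0 and rearranging gives the linear system (I - Q) h = 1:
  [3/5, -2/15] . (h_X, h_Z) = 1
  [-8/15, 2/3] . (h_X, h_Z) = 1

Solving yields:
  h_X = 90/37
  h_Z = 255/74

Starting state is Z, so the expected hitting time is h_Z = 255/74.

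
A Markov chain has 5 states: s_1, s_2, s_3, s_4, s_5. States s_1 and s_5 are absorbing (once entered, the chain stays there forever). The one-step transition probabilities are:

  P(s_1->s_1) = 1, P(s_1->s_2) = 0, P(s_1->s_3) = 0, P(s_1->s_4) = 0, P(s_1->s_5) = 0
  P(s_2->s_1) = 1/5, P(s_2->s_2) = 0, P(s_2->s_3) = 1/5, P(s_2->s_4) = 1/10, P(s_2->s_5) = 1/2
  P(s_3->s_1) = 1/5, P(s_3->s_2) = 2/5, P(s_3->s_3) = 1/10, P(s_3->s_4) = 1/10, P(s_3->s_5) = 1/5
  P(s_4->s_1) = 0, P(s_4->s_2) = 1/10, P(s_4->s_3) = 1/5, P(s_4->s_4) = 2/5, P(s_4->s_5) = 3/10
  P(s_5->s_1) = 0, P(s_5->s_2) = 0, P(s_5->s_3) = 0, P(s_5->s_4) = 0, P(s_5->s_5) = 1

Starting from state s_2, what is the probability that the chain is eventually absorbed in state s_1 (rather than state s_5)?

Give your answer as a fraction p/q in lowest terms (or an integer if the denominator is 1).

Let a_i = P(absorbed in s_1 | start in state i).
Boundary conditions: a_s_1 = 1, a_s_5 = 0.
For each transient state i, a_i = sum_j P(i->j) * a_j:
  a_s_2 = 1/5*a_s_1 + 0*a_s_2 + 1/5*a_s_3 + 1/10*a_s_4 + 1/2*a_s_5
  a_s_3 = 1/5*a_s_1 + 2/5*a_s_2 + 1/10*a_s_3 + 1/10*a_s_4 + 1/5*a_s_5
  a_s_4 = 0*a_s_1 + 1/10*a_s_2 + 1/5*a_s_3 + 2/5*a_s_4 + 3/10*a_s_5

Substituting a_s_1 = 1 and a_s_5 = 0, rearrange to (I - Q) a = r where r[i] = P(i -> s_1):
  [1, -1/5, -1/10] . (a_s_2, a_s_3, a_s_4) = 1/5
  [-2/5, 9/10, -1/10] . (a_s_2, a_s_3, a_s_4) = 1/5
  [-1/10, -1/5, 3/5] . (a_s_2, a_s_3, a_s_4) = 0

Solving yields:
  a_s_2 = 44/151
  a_s_3 = 56/151
  a_s_4 = 26/151

Starting state is s_2, so the absorption probability is a_s_2 = 44/151.

Answer: 44/151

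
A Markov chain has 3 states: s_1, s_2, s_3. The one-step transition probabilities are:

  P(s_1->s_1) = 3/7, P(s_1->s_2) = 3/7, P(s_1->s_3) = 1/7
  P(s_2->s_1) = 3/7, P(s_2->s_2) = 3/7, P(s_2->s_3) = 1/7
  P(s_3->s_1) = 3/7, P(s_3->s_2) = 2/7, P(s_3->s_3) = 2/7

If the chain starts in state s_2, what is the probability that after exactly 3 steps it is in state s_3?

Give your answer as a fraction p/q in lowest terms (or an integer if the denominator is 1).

Computing P^3 by repeated multiplication:
P^1 =
  s_1: [3/7, 3/7, 1/7]
  s_2: [3/7, 3/7, 1/7]
  s_3: [3/7, 2/7, 2/7]
P^2 =
  s_1: [3/7, 20/49, 8/49]
  s_2: [3/7, 20/49, 8/49]
  s_3: [3/7, 19/49, 9/49]
P^3 =
  s_1: [3/7, 139/343, 57/343]
  s_2: [3/7, 139/343, 57/343]
  s_3: [3/7, 138/343, 58/343]

(P^3)[s_2 -> s_3] = 57/343

Answer: 57/343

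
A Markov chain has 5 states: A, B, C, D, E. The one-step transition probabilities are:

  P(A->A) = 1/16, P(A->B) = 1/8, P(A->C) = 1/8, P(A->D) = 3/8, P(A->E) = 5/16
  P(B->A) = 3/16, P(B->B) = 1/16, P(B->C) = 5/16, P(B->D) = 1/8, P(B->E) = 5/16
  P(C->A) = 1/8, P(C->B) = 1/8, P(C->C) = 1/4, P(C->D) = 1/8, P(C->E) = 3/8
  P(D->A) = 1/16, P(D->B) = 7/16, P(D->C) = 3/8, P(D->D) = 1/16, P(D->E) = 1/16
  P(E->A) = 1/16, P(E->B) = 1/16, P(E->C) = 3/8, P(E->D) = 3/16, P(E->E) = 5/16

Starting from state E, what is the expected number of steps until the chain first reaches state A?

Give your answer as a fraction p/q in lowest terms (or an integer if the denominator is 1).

Answer: 3536/353

Derivation:
Let h_i = expected steps to first reach A from state i.
Boundary: h_A = 0.
First-step equations for the other states:
  h_B = 1 + 3/16*h_A + 1/16*h_B + 5/16*h_C + 1/8*h_D + 5/16*h_E
  h_C = 1 + 1/8*h_A + 1/8*h_B + 1/4*h_C + 1/8*h_D + 3/8*h_E
  h_D = 1 + 1/16*h_A + 7/16*h_B + 3/8*h_C + 1/16*h_D + 1/16*h_E
  h_E = 1 + 1/16*h_A + 1/16*h_B + 3/8*h_C + 3/16*h_D + 5/16*h_E

Substituting h_A = 0 and rearranging gives the linear system (I - Q) h = 1:
  [15/16, -5/16, -1/8, -5/16] . (h_B, h_C, h_D, h_E) = 1
  [-1/8, 3/4, -1/8, -3/8] . (h_B, h_C, h_D, h_E) = 1
  [-7/16, -3/8, 15/16, -1/16] . (h_B, h_C, h_D, h_E) = 1
  [-1/16, -3/8, -3/16, 11/16] . (h_B, h_C, h_D, h_E) = 1

Solving yields:
  h_B = 3116/353
  h_C = 3324/353
  h_D = 3396/353
  h_E = 3536/353

Starting state is E, so the expected hitting time is h_E = 3536/353.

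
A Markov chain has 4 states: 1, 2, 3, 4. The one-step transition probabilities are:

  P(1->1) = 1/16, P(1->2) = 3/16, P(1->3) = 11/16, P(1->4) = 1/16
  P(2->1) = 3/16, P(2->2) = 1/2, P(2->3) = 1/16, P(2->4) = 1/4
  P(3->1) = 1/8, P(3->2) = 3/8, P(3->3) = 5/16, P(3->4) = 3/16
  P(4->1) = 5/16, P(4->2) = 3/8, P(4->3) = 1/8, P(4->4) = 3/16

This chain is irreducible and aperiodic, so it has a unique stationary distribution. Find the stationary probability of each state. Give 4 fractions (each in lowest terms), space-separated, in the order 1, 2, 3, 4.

The stationary distribution satisfies pi = pi * P, i.e.:
  pi_1 = 1/16*pi_1 + 3/16*pi_2 + 1/8*pi_3 + 5/16*pi_4
  pi_2 = 3/16*pi_1 + 1/2*pi_2 + 3/8*pi_3 + 3/8*pi_4
  pi_3 = 11/16*pi_1 + 1/16*pi_2 + 5/16*pi_3 + 1/8*pi_4
  pi_4 = 1/16*pi_1 + 1/4*pi_2 + 3/16*pi_3 + 3/16*pi_4
with normalization: pi_1 + pi_2 + pi_3 + pi_4 = 1.

Using the first 3 balance equations plus normalization, the linear system A*pi = b is:
  [-15/16, 3/16, 1/8, 5/16] . pi = 0
  [3/16, -1/2, 3/8, 3/8] . pi = 0
  [11/16, 1/16, -11/16, 1/8] . pi = 0
  [1, 1, 1, 1] . pi = 1

Solving yields:
  pi_1 = 688/3949
  pi_2 = 1545/3949
  pi_3 = 965/3949
  pi_4 = 751/3949

Verification (pi * P):
  688/3949*1/16 + 1545/3949*3/16 + 965/3949*1/8 + 751/3949*5/16 = 688/3949 = pi_1  (ok)
  688/3949*3/16 + 1545/3949*1/2 + 965/3949*3/8 + 751/3949*3/8 = 1545/3949 = pi_2  (ok)
  688/3949*11/16 + 1545/3949*1/16 + 965/3949*5/16 + 751/3949*1/8 = 965/3949 = pi_3  (ok)
  688/3949*1/16 + 1545/3949*1/4 + 965/3949*3/16 + 751/3949*3/16 = 751/3949 = pi_4  (ok)

Answer: 688/3949 1545/3949 965/3949 751/3949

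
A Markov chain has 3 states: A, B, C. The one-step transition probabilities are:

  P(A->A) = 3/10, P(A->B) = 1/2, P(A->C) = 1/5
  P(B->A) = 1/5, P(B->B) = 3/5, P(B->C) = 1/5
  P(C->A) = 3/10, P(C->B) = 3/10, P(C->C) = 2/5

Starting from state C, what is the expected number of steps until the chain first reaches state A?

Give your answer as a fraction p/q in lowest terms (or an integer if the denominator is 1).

Let h_i = expected steps to first reach A from state i.
Boundary: h_A = 0.
First-step equations for the other states:
  h_B = 1 + 1/5*h_A + 3/5*h_B + 1/5*h_C
  h_C = 1 + 3/10*h_A + 3/10*h_B + 2/5*h_C

Substituting h_A = 0 and rearranging gives the linear system (I - Q) h = 1:
  [2/5, -1/5] . (h_B, h_C) = 1
  [-3/10, 3/5] . (h_B, h_C) = 1

Solving yields:
  h_B = 40/9
  h_C = 35/9

Starting state is C, so the expected hitting time is h_C = 35/9.

Answer: 35/9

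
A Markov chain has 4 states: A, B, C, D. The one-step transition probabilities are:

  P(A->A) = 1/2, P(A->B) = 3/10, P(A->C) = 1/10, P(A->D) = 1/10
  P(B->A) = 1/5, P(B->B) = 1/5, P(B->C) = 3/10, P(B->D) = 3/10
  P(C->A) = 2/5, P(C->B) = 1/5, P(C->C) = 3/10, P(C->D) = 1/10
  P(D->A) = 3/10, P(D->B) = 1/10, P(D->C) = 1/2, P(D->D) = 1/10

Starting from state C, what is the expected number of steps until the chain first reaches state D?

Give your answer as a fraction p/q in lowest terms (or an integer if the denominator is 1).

Let h_i = expected steps to first reach D from state i.
Boundary: h_D = 0.
First-step equations for the other states:
  h_A = 1 + 1/2*h_A + 3/10*h_B + 1/10*h_C + 1/10*h_D
  h_B = 1 + 1/5*h_A + 1/5*h_B + 3/10*h_C + 3/10*h_D
  h_C = 1 + 2/5*h_A + 1/5*h_B + 3/10*h_C + 1/10*h_D

Substituting h_D = 0 and rearranging gives the linear system (I - Q) h = 1:
  [1/2, -3/10, -1/10] . (h_A, h_B, h_C) = 1
  [-1/5, 4/5, -3/10] . (h_A, h_B, h_C) = 1
  [-2/5, -1/5, 7/10] . (h_A, h_B, h_C) = 1

Solving yields:
  h_A = 225/34
  h_B = 185/34
  h_C = 115/17

Starting state is C, so the expected hitting time is h_C = 115/17.

Answer: 115/17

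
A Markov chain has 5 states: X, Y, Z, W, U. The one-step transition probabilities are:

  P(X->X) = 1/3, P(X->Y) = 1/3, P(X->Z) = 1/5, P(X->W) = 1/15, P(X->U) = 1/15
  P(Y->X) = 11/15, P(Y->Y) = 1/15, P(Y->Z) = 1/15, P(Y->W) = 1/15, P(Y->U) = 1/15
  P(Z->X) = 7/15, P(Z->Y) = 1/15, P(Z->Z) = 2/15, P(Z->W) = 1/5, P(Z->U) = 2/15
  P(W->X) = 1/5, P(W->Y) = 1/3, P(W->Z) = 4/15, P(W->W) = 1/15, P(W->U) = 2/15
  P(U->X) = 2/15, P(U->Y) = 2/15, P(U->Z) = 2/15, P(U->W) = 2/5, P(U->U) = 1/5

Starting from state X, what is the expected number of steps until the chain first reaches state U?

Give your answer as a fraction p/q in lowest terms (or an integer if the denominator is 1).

Answer: 33015/2758

Derivation:
Let h_i = expected steps to first reach U from state i.
Boundary: h_U = 0.
First-step equations for the other states:
  h_X = 1 + 1/3*h_X + 1/3*h_Y + 1/5*h_Z + 1/15*h_W + 1/15*h_U
  h_Y = 1 + 11/15*h_X + 1/15*h_Y + 1/15*h_Z + 1/15*h_W + 1/15*h_U
  h_Z = 1 + 7/15*h_X + 1/15*h_Y + 2/15*h_Z + 1/5*h_W + 2/15*h_U
  h_W = 1 + 1/5*h_X + 1/3*h_Y + 4/15*h_Z + 1/15*h_W + 2/15*h_U

Substituting h_U = 0 and rearranging gives the linear system (I - Q) h = 1:
  [2/3, -1/3, -1/5, -1/15] . (h_X, h_Y, h_Z, h_W) = 1
  [-11/15, 14/15, -1/15, -1/15] . (h_X, h_Y, h_Z, h_W) = 1
  [-7/15, -1/15, 13/15, -1/5] . (h_X, h_Y, h_Z, h_W) = 1
  [-1/5, -1/3, -4/15, 14/15] . (h_X, h_Y, h_Z, h_W) = 1

Solving yields:
  h_X = 33015/2758
  h_Y = 16635/1379
  h_Z = 61185/5516
  h_W = 61305/5516

Starting state is X, so the expected hitting time is h_X = 33015/2758.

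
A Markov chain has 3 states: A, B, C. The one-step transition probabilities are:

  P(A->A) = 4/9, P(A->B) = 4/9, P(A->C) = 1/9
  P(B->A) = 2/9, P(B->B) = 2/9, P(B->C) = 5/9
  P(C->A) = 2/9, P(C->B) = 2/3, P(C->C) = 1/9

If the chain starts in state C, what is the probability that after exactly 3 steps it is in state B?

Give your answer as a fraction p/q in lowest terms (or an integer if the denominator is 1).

Computing P^3 by repeated multiplication:
P^1 =
  A: [4/9, 4/9, 1/9]
  B: [2/9, 2/9, 5/9]
  C: [2/9, 2/3, 1/9]
P^2 =
  A: [26/81, 10/27, 25/81]
  B: [22/81, 14/27, 17/81]
  C: [22/81, 26/81, 11/27]
P^3 =
  A: [214/729, 314/729, 67/243]
  B: [206/729, 274/729, 83/243]
  C: [206/729, 338/729, 185/729]

(P^3)[C -> B] = 338/729

Answer: 338/729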